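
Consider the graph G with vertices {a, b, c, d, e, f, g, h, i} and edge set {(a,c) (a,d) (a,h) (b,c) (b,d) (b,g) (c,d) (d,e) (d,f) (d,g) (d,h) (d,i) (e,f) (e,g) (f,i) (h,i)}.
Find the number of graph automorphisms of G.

Vertex d is the unique vertex of degree 8; the remaining 8 vertices each have degree 3 and induce a cycle, so G is the wheel on 9 vertices with hub d. Every automorphism fixes the hub and acts on the rim 8-cycle, so Aut(G) ≅ Aut(C_8) = D_8 of order 16.

16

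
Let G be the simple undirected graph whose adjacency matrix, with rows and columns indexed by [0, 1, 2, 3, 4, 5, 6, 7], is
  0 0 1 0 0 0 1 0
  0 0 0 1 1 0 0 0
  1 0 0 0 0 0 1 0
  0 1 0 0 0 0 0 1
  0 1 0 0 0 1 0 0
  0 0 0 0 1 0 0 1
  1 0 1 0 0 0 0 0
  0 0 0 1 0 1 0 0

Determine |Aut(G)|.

G has two connected components, {1, 3, 4, 5, 7} and {0, 2, 6}; each is 2-regular, so G = C_5 ⊔ C_3. The components are non-isomorphic (different sizes), so Aut(G) = Aut(C_3) × Aut(C_5) = D_3 × D_5 of order 6·10 = 60.

60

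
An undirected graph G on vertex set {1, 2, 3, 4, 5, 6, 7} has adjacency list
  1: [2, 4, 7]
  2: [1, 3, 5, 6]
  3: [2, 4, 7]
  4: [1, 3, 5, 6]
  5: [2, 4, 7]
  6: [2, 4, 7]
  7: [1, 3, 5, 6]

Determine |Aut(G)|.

The vertices split by degree into {2, 4, 7} (degree 4) and {1, 3, 5, 6} (degree 3); every edge runs between the two parts, so G is the complete bipartite graph K_{3,4}. Automorphisms preserve the bipartition setwise (since the parts differ in size) and act as S_3 × S_4 within it; |Aut| = 144.

144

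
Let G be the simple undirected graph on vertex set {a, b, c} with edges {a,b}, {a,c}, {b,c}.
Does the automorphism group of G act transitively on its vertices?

Yes

Every vertex has degree 2, so G is the complete graph K_3. Any permutation of the 3 vertices preserves K_3, so Aut(K_3) = S_3 of order 3! = 6. Under this action every vertex can be carried to every other, so G is vertex-transitive.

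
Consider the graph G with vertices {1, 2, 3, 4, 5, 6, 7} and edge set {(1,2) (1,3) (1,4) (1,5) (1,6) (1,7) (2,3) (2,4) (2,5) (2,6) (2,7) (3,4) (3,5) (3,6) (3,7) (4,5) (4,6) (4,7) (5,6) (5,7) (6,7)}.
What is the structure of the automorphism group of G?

the symmetric group on 7 letters

All 7 vertices are pairwise adjacent: G = K_7. Any permutation of the 7 vertices preserves K_7, so Aut(K_7) = S_7 of order 7! = 5040.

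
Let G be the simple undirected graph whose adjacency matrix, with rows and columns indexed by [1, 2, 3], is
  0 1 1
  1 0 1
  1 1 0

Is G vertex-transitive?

Yes

Every vertex has degree 2, so G is the complete graph K_3. Every bijection on the vertex set is an automorphism of K_3; hence Aut(K_3) ≅ S_3, order 6. This group acts transitively on the 3 vertices.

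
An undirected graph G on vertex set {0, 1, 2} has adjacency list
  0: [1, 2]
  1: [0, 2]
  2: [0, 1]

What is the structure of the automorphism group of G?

S_3

Every vertex has degree 2, so G is the complete graph K_3. Every bijection on the vertex set is an automorphism of K_3; hence Aut(K_3) ≅ S_3, order 6.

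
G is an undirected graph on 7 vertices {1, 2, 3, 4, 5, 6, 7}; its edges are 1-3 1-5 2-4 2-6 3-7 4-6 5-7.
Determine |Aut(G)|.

G has two connected components, {1, 3, 5, 7} and {2, 4, 6}; each is 2-regular, so G = C_4 ⊔ C_3. No automorphism exchanges components of different sizes, hence Aut(G) is the direct product D_3 × D_4, order 48.

48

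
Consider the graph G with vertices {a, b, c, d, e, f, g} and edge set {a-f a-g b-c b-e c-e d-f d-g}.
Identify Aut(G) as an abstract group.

G has two connected components, {a, d, f, g} and {b, c, e}; each is 2-regular, so G = C_4 ⊔ C_3. The components are non-isomorphic (different sizes), so Aut(G) = Aut(C_4) × Aut(C_3) = D_4 × D_3 of order 8·6 = 48.

D_4 × D_3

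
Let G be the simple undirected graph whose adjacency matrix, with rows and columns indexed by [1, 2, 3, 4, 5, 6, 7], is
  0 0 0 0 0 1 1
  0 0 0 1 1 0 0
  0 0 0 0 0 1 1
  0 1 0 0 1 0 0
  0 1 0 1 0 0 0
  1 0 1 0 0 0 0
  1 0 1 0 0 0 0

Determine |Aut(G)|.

G has two connected components, {1, 3, 6, 7} and {2, 4, 5}; each is 2-regular, so G = C_4 ⊔ C_3. The components are non-isomorphic (different sizes), so Aut(G) = Aut(C_4) × Aut(C_3) = D_4 × D_3 of order 8·6 = 48.

48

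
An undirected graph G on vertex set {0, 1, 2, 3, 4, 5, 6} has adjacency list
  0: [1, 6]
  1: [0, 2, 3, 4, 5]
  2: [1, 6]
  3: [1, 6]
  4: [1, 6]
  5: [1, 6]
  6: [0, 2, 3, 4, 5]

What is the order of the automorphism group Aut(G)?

The vertices split by degree into {1, 6} (degree 5) and {0, 2, 3, 4, 5} (degree 2); every edge runs between the two parts, so G is the complete bipartite graph K_{2,5}. Automorphisms preserve the bipartition setwise (since the parts differ in size) and act as S_5 × S_2 within it; |Aut| = 240.

240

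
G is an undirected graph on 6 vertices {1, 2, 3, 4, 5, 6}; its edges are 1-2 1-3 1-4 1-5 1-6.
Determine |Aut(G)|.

120

Vertex 1 has degree 5 and every other vertex has degree 1, so G is the star K_{1,5} with centre 1. The 5 leaves are pairwise interchangeable while the centre is fixed, giving Aut(G) = S_5.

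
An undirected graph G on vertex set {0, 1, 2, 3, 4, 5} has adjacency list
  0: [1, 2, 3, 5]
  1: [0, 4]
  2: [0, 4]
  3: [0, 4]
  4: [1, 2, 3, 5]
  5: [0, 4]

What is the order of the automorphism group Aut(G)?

48

The vertices split by degree into {0, 4} (degree 4) and {1, 2, 3, 5} (degree 2); every edge runs between the two parts, so G is the complete bipartite graph K_{2,4}. The parts have unequal sizes, so no automorphism swaps them; each part is permuted independently, giving S_4 × S_2 of order 4!·2! = 48.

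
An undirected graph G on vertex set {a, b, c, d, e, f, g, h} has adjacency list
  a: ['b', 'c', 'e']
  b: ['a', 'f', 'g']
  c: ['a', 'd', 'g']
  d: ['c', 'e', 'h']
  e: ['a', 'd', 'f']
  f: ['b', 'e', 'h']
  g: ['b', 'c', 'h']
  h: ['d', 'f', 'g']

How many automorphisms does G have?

G is 3-regular and bipartite on 2^3 = 8 vertices with girth 4; it is the hypercube graph Q_3. The symmetry group of the 3-cube is the hyperoctahedral group B_3 = Z_2 ≀ S_3, of order 2^3·3! = 48.

48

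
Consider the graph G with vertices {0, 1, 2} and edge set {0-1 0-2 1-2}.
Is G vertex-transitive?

Yes

All 3 vertices are pairwise adjacent: G = K_3. Any permutation of the 3 vertices preserves K_3, so Aut(K_3) = S_3 of order 3! = 6. Under this action every vertex can be carried to every other, so G is vertex-transitive.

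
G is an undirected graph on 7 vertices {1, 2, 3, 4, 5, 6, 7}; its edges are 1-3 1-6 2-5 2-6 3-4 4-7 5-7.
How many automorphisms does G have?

14

G is 2-regular and connected on 7 vertices, i.e. the cycle C_7. C_7 has 7 rotations and 7 reflections, so Aut(C_7) ≅ D_7 of order 14.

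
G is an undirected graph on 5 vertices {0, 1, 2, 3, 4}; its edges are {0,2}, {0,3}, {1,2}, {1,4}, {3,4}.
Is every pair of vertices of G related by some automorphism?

Yes

G is 2-regular and connected on 5 vertices, i.e. the cycle C_5. C_5 has 5 rotations and 5 reflections, so Aut(C_5) ≅ D_5 of order 10. This group acts transitively on the 5 vertices.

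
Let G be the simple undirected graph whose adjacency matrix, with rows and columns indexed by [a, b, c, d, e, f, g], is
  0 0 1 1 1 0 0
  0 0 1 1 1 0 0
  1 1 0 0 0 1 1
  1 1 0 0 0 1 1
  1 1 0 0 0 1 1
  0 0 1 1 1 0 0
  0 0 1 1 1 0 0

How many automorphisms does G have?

The vertices split by degree into {c, d, e} (degree 4) and {a, b, f, g} (degree 3); every edge runs between the two parts, so G is the complete bipartite graph K_{3,4}. Automorphisms preserve the bipartition setwise (since the parts differ in size) and act as S_3 × S_4 within it; |Aut| = 144.

144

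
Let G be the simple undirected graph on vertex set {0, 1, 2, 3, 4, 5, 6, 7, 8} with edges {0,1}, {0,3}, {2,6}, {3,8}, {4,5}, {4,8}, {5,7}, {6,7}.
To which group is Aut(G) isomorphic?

The degree sequence is [2, 1, 1, 2, 2, 2, 2, 2, 2]; the two degree-1 vertices 1 and 2 are the ends of a path, so G = P_9. A path has exactly one nontrivial symmetry — reversal — giving Aut(G) of order 2.

Z_2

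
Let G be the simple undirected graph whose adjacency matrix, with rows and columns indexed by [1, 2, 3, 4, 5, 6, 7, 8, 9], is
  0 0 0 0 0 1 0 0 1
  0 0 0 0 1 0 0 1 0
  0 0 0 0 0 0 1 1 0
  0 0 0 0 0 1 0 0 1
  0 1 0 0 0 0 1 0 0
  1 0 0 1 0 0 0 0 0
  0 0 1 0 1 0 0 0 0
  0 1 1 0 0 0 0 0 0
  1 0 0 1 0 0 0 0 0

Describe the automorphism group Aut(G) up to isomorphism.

G has two connected components, {2, 3, 5, 7, 8} and {1, 4, 6, 9}; each is 2-regular, so G = C_5 ⊔ C_4. The components are non-isomorphic (different sizes), so Aut(G) = Aut(C_5) × Aut(C_4) = D_5 × D_4 of order 10·8 = 80.

D_5 × D_4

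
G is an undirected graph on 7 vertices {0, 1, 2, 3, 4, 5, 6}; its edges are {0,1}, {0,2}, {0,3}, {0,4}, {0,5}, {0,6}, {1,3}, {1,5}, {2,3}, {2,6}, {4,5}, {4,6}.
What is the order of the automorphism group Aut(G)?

12

Vertex 0 is the unique vertex of degree 6; the remaining 6 vertices each have degree 3 and induce a cycle, so G is the wheel on 7 vertices with hub 0. Every automorphism fixes the hub and acts on the rim 6-cycle, so Aut(G) ≅ Aut(C_6) = D_6 of order 12.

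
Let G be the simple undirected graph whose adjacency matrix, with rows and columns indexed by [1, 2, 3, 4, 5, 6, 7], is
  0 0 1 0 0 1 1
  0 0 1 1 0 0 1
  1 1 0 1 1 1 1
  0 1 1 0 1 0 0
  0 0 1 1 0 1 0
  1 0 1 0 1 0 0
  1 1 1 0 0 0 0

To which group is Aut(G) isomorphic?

the dihedral group of order 12

Vertex 3 is the unique vertex of degree 6; the remaining 6 vertices each have degree 3 and induce a cycle, so G is the wheel on 7 vertices with hub 3. With the hub fixed, the remaining symmetry is that of the rim cycle C_6, giving the dihedral group D_6.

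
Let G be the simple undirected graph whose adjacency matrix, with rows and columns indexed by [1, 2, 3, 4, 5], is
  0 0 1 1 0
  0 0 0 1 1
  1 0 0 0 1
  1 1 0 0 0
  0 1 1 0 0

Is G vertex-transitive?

Yes

Every vertex has degree 2 and the graph is connected, so G is the 5-cycle C_5. The automorphisms of the 5-cycle are exactly the symmetries of a regular 5-gon: the dihedral group D_5, |D_5| = 10. This group acts transitively on the 5 vertices.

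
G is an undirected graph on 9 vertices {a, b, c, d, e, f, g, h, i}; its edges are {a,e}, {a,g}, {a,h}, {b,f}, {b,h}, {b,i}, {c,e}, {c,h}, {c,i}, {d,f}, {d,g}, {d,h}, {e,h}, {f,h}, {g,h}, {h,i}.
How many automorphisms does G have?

16

Vertex h is the unique vertex of degree 8; the remaining 8 vertices each have degree 3 and induce a cycle, so G is the wheel on 9 vertices with hub h. Every automorphism fixes the hub and acts on the rim 8-cycle, so Aut(G) ≅ Aut(C_8) = D_8 of order 16.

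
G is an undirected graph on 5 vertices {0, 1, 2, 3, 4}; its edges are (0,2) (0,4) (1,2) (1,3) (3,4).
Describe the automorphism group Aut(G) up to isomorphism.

G is 2-regular and connected on 5 vertices, i.e. the cycle C_5. The automorphisms of the 5-cycle are exactly the symmetries of a regular 5-gon: the dihedral group D_5, |D_5| = 10.

D_5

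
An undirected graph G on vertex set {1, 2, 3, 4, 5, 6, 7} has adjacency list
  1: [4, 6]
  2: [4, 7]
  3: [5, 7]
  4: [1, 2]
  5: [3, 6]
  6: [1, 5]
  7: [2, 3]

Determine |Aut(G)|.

Every vertex has degree 2 and the graph is connected, so G is the 7-cycle C_7. The automorphisms of the 7-cycle are exactly the symmetries of a regular 7-gon: the dihedral group D_7, |D_7| = 14.

14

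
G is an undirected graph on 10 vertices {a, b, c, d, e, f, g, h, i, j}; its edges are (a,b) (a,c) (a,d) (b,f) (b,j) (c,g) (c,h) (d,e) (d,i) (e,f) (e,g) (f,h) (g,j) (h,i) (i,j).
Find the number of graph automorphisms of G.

G is 3-regular on 10 vertices with no triangles and no 4-cycles (girth 5): this is the Petersen graph. Viewing the Petersen graph as the Kneser graph K(5,2) — vertices are 2-subsets of {1,…,5}, edges join disjoint pairs — its automorphisms are exactly the permutations of the 5-element set, so Aut ≅ S_5 of order 120.

120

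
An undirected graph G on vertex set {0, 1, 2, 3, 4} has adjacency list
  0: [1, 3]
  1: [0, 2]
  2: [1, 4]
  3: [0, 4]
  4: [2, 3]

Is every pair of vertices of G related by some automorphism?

G is 2-regular and connected on 5 vertices, i.e. the cycle C_5. The automorphisms of the 5-cycle are exactly the symmetries of a regular 5-gon: the dihedral group D_5, |D_5| = 10. This group acts transitively on the 5 vertices.

Yes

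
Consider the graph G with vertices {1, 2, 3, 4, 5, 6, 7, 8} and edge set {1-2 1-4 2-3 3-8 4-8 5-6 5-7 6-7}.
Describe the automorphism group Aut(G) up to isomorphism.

G has two connected components, {1, 2, 3, 4, 8} and {5, 6, 7}; each is 2-regular, so G = C_5 ⊔ C_3. The components are non-isomorphic (different sizes), so Aut(G) = Aut(C_3) × Aut(C_5) = D_3 × D_5 of order 6·10 = 60.

D_3 × D_5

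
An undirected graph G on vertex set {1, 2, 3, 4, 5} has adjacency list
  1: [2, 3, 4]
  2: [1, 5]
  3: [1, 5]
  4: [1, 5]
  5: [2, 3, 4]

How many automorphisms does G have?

The vertices split by degree into {1, 5} (degree 3) and {2, 3, 4} (degree 2); every edge runs between the two parts, so G is the complete bipartite graph K_{2,3}. Automorphisms preserve the bipartition setwise (since the parts differ in size) and act as S_3 × S_2 within it; |Aut| = 12.

12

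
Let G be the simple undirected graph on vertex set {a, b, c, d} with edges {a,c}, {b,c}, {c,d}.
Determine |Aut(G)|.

Vertex c has degree 3 and every other vertex has degree 1, so G is the star K_{1,3} with centre c. The 3 leaves are pairwise interchangeable while the centre is fixed, giving Aut(G) = S_3.

6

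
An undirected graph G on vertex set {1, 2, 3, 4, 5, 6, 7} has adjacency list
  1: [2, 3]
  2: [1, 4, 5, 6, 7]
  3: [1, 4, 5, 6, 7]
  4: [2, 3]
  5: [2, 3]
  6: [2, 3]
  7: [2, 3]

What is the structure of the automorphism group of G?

S_2 × S_5

The vertices split by degree into {2, 3} (degree 5) and {1, 4, 5, 6, 7} (degree 2); every edge runs between the two parts, so G is the complete bipartite graph K_{2,5}. Automorphisms preserve the bipartition setwise (since the parts differ in size) and act as S_2 × S_5 within it; |Aut| = 240.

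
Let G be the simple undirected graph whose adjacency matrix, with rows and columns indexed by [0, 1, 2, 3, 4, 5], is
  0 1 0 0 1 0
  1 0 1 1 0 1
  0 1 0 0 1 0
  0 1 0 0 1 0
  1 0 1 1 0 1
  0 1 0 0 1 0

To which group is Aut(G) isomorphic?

The vertices split by degree into {1, 4} (degree 4) and {0, 2, 3, 5} (degree 2); every edge runs between the two parts, so G is the complete bipartite graph K_{2,4}. Automorphisms preserve the bipartition setwise (since the parts differ in size) and act as S_2 × S_4 within it; |Aut| = 48.

S_2 × S_4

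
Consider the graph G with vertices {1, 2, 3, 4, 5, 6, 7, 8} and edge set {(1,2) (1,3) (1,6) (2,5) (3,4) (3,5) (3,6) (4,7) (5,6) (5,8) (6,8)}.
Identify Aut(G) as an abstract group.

{e}

The degree sequence is [3, 2, 4, 2, 4, 4, 1, 2]. Checking the degree-preserving permutations of the vertex set shows that none except the identity preserves every edge, so Aut(G) is trivial.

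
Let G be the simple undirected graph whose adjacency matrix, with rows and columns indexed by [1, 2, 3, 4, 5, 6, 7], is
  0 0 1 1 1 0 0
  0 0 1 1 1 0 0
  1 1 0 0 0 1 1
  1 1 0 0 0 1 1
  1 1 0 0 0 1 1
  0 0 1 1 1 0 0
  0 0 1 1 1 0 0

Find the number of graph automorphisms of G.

The vertices split by degree into {3, 4, 5} (degree 4) and {1, 2, 6, 7} (degree 3); every edge runs between the two parts, so G is the complete bipartite graph K_{3,4}. Automorphisms preserve the bipartition setwise (since the parts differ in size) and act as S_4 × S_3 within it; |Aut| = 144.

144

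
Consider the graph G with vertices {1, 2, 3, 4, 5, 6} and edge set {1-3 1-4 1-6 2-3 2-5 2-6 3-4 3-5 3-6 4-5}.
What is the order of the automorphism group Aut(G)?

Vertex 3 is the unique vertex of degree 5; the remaining 5 vertices each have degree 3 and induce a cycle, so G is the wheel on 6 vertices with hub 3. With the hub fixed, the remaining symmetry is that of the rim cycle C_5, giving the dihedral group D_5.

10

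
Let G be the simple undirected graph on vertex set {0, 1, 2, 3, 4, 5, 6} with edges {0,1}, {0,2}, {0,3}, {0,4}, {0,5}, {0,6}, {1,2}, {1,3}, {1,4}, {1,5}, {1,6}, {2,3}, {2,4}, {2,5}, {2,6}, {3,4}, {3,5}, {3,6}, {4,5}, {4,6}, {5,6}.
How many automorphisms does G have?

5040

All 7 vertices are pairwise adjacent: G = K_7. Every bijection on the vertex set is an automorphism of K_7; hence Aut(K_7) ≅ S_7, order 5040.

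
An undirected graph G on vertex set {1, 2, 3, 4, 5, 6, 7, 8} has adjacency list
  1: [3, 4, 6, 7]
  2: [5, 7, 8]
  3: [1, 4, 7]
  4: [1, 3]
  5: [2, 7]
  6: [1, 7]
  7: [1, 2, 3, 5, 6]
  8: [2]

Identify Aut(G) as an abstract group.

Degrees alone do not determine every vertex (e.g. 2 and 3 both have degree 3), but their neighbour-degree multisets differ: N(2) has degrees [1, 2, 5] while N(3) has degrees [2, 4, 5]. Repeating this refinement separates all vertices, so the only automorphism is the identity.

{e}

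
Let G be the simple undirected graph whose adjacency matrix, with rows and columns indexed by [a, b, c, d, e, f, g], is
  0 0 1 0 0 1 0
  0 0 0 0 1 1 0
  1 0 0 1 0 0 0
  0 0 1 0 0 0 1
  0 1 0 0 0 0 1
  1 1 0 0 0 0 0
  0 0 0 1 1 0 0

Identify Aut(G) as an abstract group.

G is 2-regular and connected on 7 vertices, i.e. the cycle C_7. The automorphisms of the 7-cycle are exactly the symmetries of a regular 7-gon: the dihedral group D_7, |D_7| = 14.

the dihedral group of order 14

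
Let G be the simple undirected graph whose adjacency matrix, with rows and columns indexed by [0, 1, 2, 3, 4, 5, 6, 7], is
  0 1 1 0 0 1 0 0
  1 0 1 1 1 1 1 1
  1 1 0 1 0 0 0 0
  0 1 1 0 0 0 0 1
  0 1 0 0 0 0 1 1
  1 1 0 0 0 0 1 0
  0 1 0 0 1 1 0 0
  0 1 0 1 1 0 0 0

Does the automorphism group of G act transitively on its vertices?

No

Vertex 1 is the only vertex of degree 7, so every automorphism fixes it; G is not vertex-transitive.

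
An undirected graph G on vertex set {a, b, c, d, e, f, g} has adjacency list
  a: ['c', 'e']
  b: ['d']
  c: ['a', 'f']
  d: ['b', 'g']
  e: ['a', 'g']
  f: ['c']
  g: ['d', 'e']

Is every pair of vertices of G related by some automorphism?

No

Automorphisms preserve degree, but G has vertices of degree 1 and vertices of degree 2; no automorphism maps one to the other, so G is not vertex-transitive.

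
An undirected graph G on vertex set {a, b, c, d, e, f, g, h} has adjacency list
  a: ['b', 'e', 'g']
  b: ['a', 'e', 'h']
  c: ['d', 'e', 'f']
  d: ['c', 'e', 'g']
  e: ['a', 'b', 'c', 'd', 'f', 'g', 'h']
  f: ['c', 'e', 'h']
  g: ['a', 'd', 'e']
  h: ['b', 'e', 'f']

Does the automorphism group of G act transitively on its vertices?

Vertex e is the only vertex of degree 7, so every automorphism fixes it; G is not vertex-transitive.

No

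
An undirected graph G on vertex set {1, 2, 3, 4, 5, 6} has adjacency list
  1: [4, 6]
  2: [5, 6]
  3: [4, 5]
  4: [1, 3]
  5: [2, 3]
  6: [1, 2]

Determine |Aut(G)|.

12

Every vertex has degree 2 and the graph is connected, so G is the 6-cycle C_6. The automorphisms of the 6-cycle are exactly the symmetries of a regular 6-gon: the dihedral group D_6, |D_6| = 12.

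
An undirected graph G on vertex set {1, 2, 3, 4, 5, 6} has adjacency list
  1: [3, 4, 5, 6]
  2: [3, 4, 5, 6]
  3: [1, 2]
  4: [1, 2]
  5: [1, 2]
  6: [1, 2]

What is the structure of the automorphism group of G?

S_2 × S_4

The vertices split by degree into {1, 2} (degree 4) and {3, 4, 5, 6} (degree 2); every edge runs between the two parts, so G is the complete bipartite graph K_{2,4}. Automorphisms preserve the bipartition setwise (since the parts differ in size) and act as S_2 × S_4 within it; |Aut| = 48.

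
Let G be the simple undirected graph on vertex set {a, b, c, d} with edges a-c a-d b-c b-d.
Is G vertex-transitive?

G is 2-regular and bipartite on 2^2 = 4 vertices with girth 4; it is the hypercube graph Q_2. Aut(Q_2) consists of the signed permutations of the 2 coordinate axes: 2! permutations times 2^2 sign flips, so |Aut| = 2^2·2! = 8. Under this action every vertex can be carried to every other, so G is vertex-transitive.

Yes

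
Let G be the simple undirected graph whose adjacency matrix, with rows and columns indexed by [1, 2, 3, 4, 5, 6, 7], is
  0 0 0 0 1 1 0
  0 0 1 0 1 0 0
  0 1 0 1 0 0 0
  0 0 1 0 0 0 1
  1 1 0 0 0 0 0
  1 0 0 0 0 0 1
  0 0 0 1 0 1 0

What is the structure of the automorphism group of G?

Every vertex has degree 2 and the graph is connected, so G is the 7-cycle C_7. The automorphisms of the 7-cycle are exactly the symmetries of a regular 7-gon: the dihedral group D_7, |D_7| = 14.

the dihedral group of order 14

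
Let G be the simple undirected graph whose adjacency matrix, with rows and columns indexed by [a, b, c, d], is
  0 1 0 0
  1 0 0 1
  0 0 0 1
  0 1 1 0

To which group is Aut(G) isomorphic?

The degree sequence is [1, 2, 1, 2]; the two degree-1 vertices a and c are the ends of a path, so G = P_4. A path has exactly one nontrivial symmetry — reversal — giving Aut(G) of order 2.

the cyclic group of order 2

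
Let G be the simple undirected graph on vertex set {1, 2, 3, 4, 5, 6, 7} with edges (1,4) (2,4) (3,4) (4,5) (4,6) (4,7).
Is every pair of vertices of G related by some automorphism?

Vertex 4 is the only vertex of degree 6, so every automorphism fixes it; G is not vertex-transitive.

No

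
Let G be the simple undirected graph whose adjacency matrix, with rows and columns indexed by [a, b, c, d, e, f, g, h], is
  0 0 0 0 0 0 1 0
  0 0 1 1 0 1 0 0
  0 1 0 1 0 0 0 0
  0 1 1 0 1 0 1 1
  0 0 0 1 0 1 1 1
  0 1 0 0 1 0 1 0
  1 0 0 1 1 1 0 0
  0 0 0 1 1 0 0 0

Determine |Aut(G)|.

1

Degrees alone do not determine every vertex (e.g. b and f both have degree 3), but their neighbour-degree multisets differ: N(b) has degrees [2, 3, 5] while N(f) has degrees [3, 4, 4]. Repeating this refinement separates all vertices, so the only automorphism is the identity.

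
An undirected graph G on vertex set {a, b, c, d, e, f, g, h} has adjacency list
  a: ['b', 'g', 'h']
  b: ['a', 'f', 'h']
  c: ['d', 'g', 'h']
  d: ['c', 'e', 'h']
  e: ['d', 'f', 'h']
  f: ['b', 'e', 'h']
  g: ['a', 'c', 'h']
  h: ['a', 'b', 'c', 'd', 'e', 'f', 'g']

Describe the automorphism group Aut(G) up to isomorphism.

Vertex h is the unique vertex of degree 7; the remaining 7 vertices each have degree 3 and induce a cycle, so G is the wheel on 8 vertices with hub h. Every automorphism fixes the hub and acts on the rim 7-cycle, so Aut(G) ≅ Aut(C_7) = D_7 of order 14.

the dihedral group of order 14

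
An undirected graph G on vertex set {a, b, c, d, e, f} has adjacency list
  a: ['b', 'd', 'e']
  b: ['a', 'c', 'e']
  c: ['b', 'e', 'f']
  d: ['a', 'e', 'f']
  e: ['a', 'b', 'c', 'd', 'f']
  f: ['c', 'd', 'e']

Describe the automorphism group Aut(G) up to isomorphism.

Vertex e is the unique vertex of degree 5; the remaining 5 vertices each have degree 3 and induce a cycle, so G is the wheel on 6 vertices with hub e. With the hub fixed, the remaining symmetry is that of the rim cycle C_5, giving the dihedral group D_5.

D_5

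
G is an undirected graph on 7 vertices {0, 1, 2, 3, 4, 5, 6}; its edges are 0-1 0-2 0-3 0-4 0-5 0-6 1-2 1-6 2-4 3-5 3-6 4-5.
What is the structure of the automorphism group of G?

Vertex 0 is the unique vertex of degree 6; the remaining 6 vertices each have degree 3 and induce a cycle, so G is the wheel on 7 vertices with hub 0. With the hub fixed, the remaining symmetry is that of the rim cycle C_6, giving the dihedral group D_6.

the dihedral group of order 12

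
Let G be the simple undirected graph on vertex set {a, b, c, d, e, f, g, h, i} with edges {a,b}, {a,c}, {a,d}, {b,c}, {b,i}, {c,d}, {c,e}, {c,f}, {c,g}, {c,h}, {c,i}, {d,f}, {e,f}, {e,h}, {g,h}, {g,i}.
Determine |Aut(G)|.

Vertex c is the unique vertex of degree 8; the remaining 8 vertices each have degree 3 and induce a cycle, so G is the wheel on 9 vertices with hub c. Every automorphism fixes the hub and acts on the rim 8-cycle, so Aut(G) ≅ Aut(C_8) = D_8 of order 16.

16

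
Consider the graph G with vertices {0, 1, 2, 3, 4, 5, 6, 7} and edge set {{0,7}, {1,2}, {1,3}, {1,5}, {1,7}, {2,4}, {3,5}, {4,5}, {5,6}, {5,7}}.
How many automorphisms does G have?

Degrees alone do not determine every vertex (e.g. 0 and 6 both have degree 1), but their neighbour-degree multisets differ: N(0) has degrees [3] while N(6) has degrees [5]. Repeating this refinement separates all vertices, so the only automorphism is the identity.

1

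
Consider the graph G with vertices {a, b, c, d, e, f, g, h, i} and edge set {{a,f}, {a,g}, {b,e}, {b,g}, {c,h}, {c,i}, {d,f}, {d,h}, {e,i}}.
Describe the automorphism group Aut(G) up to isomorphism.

the dihedral group of order 18

G is 2-regular and connected on 9 vertices, i.e. the cycle C_9. The automorphisms of the 9-cycle are exactly the symmetries of a regular 9-gon: the dihedral group D_9, |D_9| = 18.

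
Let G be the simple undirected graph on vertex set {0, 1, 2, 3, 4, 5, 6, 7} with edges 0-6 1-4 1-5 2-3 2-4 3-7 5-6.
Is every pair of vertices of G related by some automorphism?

Automorphisms preserve degree, but G has vertices of degree 1 and vertices of degree 2; no automorphism maps one to the other, so G is not vertex-transitive.

No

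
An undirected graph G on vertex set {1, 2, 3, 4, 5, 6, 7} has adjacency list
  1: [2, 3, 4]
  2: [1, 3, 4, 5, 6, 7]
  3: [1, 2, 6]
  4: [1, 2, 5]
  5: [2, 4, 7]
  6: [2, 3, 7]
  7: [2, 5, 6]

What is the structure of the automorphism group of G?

D_6

Vertex 2 is the unique vertex of degree 6; the remaining 6 vertices each have degree 3 and induce a cycle, so G is the wheel on 7 vertices with hub 2. Every automorphism fixes the hub and acts on the rim 6-cycle, so Aut(G) ≅ Aut(C_6) = D_6 of order 12.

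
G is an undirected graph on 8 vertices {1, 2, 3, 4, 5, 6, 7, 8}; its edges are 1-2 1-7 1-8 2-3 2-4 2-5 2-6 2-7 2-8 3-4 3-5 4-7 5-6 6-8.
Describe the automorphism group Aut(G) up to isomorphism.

the dihedral group of order 14

Vertex 2 is the unique vertex of degree 7; the remaining 7 vertices each have degree 3 and induce a cycle, so G is the wheel on 8 vertices with hub 2. With the hub fixed, the remaining symmetry is that of the rim cycle C_7, giving the dihedral group D_7.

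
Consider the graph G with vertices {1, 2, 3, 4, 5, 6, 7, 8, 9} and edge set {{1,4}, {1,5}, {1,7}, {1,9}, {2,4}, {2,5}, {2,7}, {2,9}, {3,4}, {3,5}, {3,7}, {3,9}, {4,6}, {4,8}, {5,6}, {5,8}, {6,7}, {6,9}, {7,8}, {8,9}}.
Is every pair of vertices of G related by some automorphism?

No

Automorphisms preserve degree, but G has vertices of degree 4 and vertices of degree 5; no automorphism maps one to the other, so G is not vertex-transitive.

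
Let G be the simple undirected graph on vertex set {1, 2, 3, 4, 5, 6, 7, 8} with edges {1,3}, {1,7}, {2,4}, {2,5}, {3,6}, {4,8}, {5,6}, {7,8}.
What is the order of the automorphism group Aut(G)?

G is 2-regular and connected on 8 vertices, i.e. the cycle C_8. C_8 has 8 rotations and 8 reflections, so Aut(C_8) ≅ D_8 of order 16.

16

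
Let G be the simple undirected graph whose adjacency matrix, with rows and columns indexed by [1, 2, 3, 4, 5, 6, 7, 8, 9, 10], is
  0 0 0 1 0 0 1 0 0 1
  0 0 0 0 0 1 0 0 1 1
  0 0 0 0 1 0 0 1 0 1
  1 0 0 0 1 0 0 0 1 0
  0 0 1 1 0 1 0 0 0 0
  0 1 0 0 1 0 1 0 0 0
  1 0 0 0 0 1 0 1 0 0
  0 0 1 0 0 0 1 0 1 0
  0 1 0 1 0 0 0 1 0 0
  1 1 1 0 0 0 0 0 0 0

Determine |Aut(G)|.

120

G is 3-regular on 10 vertices with no triangles and no 4-cycles (girth 5): this is the Petersen graph. It is a classical fact that the Petersen graph has automorphism group S_5 (order 120), arising from its description as the Kneser graph K(5,2).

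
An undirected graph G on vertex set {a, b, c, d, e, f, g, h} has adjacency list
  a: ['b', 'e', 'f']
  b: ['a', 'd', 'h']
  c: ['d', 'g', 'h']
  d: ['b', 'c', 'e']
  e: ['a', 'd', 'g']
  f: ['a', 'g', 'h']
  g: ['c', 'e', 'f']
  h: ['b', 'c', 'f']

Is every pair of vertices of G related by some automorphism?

G is 3-regular and bipartite on 2^3 = 8 vertices with girth 4; it is the hypercube graph Q_3. The symmetry group of the 3-cube is the hyperoctahedral group B_3 = Z_2 ≀ S_3, of order 2^3·3! = 48. Under this action every vertex can be carried to every other, so G is vertex-transitive.

Yes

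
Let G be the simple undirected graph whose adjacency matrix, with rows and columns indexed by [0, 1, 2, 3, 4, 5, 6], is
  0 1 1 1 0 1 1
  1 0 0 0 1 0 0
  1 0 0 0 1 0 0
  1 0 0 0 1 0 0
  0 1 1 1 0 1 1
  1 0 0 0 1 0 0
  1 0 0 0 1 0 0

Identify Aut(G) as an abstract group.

S_2 × S_5

The vertices split by degree into {0, 4} (degree 5) and {1, 2, 3, 5, 6} (degree 2); every edge runs between the two parts, so G is the complete bipartite graph K_{2,5}. The parts have unequal sizes, so no automorphism swaps them; each part is permuted independently, giving S_2 × S_5 of order 2!·5! = 240.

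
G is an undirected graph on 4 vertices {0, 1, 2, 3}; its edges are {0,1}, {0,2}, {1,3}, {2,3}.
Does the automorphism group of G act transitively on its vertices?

G is 2-regular and bipartite on 2^2 = 4 vertices with girth 4; it is the hypercube graph Q_2. Aut(Q_2) consists of the signed permutations of the 2 coordinate axes: 2! permutations times 2^2 sign flips, so |Aut| = 2^2·2! = 8. Under this action every vertex can be carried to every other, so G is vertex-transitive.

Yes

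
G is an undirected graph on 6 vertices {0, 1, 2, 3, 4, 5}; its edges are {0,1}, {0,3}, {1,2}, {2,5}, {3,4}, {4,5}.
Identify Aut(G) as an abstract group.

Every vertex has degree 2 and the graph is connected, so G is the 6-cycle C_6. C_6 has 6 rotations and 6 reflections, so Aut(C_6) ≅ D_6 of order 12.

the dihedral group of order 12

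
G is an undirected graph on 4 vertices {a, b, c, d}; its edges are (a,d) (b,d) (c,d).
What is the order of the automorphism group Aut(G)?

Vertex d has degree 3 and every other vertex has degree 1, so G is the star K_{1,3} with centre d. The 3 leaves are pairwise interchangeable while the centre is fixed, giving Aut(G) = S_3.

6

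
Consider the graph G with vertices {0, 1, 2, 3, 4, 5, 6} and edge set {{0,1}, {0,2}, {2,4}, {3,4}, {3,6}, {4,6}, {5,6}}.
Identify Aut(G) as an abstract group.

the trivial group

Degrees alone do not determine every vertex (e.g. 0 and 2 both have degree 2), but their neighbour-degree multisets differ: N(0) has degrees [1, 2] while N(2) has degrees [2, 3]. Repeating this refinement separates all vertices, so the only automorphism is the identity.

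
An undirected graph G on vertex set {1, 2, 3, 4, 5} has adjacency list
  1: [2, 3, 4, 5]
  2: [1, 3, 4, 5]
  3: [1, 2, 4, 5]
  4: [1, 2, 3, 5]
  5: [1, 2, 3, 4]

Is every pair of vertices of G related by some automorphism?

All 5 vertices are pairwise adjacent: G = K_5. Every bijection on the vertex set is an automorphism of K_5; hence Aut(K_5) ≅ S_5, order 120. Under this action every vertex can be carried to every other, so G is vertex-transitive.

Yes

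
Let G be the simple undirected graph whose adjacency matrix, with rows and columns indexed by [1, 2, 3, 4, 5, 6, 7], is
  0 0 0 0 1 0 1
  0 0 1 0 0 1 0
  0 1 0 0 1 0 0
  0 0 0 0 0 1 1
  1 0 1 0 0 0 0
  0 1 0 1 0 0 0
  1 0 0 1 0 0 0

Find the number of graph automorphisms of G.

G is 2-regular and connected on 7 vertices, i.e. the cycle C_7. The automorphisms of the 7-cycle are exactly the symmetries of a regular 7-gon: the dihedral group D_7, |D_7| = 14.

14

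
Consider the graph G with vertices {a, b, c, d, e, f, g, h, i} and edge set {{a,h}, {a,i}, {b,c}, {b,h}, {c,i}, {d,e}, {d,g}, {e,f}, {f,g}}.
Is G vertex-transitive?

G has two connected components, {a, b, c, h, i} and {d, e, f, g}; each is 2-regular, so G = C_5 ⊔ C_4. The orbit of a under Aut(G) is {a, b, c, h, i}, which does not contain d, so G is not vertex-transitive.

No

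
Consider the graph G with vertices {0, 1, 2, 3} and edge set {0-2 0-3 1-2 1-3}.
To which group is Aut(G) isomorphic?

the dihedral group of order 8

Every vertex has degree 2 and the graph is connected, so G is the 4-cycle C_4. The automorphisms of the 4-cycle are exactly the symmetries of a regular 4-gon: the dihedral group D_4, |D_4| = 8.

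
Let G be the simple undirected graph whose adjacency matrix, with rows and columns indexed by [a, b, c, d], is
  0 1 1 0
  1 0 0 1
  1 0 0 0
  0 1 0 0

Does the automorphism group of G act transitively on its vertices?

Automorphisms preserve degree, but G has vertices of degree 1 and vertices of degree 2; no automorphism maps one to the other, so G is not vertex-transitive.

No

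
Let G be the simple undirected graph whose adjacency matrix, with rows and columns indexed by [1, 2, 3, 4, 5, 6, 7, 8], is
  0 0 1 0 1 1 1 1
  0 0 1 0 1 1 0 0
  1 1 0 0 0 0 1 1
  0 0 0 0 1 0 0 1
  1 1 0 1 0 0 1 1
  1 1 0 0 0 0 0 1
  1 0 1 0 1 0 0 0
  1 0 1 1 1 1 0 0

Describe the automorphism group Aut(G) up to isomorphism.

Degrees alone do not determine every vertex (e.g. 1 and 5 both have degree 5), but their neighbour-degree multisets differ: N(1) has degrees [3, 3, 4, 5, 5] while N(5) has degrees [2, 3, 3, 5, 5]. Repeating this refinement separates all vertices, so the only automorphism is the identity.

{e}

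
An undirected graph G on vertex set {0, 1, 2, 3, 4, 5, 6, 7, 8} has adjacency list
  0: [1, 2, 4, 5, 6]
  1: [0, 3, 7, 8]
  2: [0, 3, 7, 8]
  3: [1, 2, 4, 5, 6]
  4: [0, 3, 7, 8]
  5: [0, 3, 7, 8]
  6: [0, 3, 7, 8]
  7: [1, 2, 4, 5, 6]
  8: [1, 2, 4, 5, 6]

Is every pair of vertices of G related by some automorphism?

Automorphisms preserve degree, but G has vertices of degree 4 and vertices of degree 5; no automorphism maps one to the other, so G is not vertex-transitive.

No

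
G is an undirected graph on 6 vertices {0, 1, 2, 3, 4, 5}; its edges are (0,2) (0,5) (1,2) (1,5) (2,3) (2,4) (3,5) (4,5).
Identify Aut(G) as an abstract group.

S_2 × S_4

The vertices split by degree into {2, 5} (degree 4) and {0, 1, 3, 4} (degree 2); every edge runs between the two parts, so G is the complete bipartite graph K_{2,4}. Automorphisms preserve the bipartition setwise (since the parts differ in size) and act as S_2 × S_4 within it; |Aut| = 48.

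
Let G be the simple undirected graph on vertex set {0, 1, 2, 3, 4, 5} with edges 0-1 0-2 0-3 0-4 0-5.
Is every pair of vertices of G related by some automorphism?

No

Vertex 0 is the only vertex of degree 5, so every automorphism fixes it; G is not vertex-transitive.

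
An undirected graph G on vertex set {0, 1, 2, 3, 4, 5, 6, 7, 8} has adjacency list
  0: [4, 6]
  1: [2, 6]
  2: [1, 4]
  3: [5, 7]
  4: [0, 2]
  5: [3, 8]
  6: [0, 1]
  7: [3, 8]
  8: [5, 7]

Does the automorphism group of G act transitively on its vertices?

No

G has two connected components, {0, 1, 2, 4, 6} and {3, 5, 7, 8}; each is 2-regular, so G = C_5 ⊔ C_4. The orbit of 0 under Aut(G) is {0, 1, 2, 4, 6}, which does not contain 3, so G is not vertex-transitive.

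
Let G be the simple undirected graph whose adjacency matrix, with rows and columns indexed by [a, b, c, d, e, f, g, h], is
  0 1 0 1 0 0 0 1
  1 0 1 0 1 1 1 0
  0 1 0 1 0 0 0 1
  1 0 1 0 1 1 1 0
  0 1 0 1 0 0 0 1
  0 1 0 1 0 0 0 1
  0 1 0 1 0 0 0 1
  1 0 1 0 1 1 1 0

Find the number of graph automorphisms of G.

The vertices split by degree into {b, d, h} (degree 5) and {a, c, e, f, g} (degree 3); every edge runs between the two parts, so G is the complete bipartite graph K_{3,5}. The parts have unequal sizes, so no automorphism swaps them; each part is permuted independently, giving S_5 × S_3 of order 5!·3! = 720.

720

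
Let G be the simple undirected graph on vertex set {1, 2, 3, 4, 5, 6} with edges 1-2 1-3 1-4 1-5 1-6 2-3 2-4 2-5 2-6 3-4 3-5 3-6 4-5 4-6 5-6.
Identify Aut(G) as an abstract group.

Every vertex has degree 5, so G is the complete graph K_6. Any permutation of the 6 vertices preserves K_6, so Aut(K_6) = S_6 of order 6! = 720.

S_6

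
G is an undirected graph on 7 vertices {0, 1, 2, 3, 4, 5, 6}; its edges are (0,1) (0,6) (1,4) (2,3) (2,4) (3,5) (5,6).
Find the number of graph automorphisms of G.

14

Every vertex has degree 2 and the graph is connected, so G is the 7-cycle C_7. C_7 has 7 rotations and 7 reflections, so Aut(C_7) ≅ D_7 of order 14.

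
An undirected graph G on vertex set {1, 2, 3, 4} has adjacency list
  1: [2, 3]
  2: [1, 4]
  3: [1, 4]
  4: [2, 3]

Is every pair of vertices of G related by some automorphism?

Yes

Every vertex has degree 2 and the graph is connected, so G is the 4-cycle C_4. The automorphisms of the 4-cycle are exactly the symmetries of a regular 4-gon: the dihedral group D_4, |D_4| = 8. Under this action every vertex can be carried to every other, so G is vertex-transitive.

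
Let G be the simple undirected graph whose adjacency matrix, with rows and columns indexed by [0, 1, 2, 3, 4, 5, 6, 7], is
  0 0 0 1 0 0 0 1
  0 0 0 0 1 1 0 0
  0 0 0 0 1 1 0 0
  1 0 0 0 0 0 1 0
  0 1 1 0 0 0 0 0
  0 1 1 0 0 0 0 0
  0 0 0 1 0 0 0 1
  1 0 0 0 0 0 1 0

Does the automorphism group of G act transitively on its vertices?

G has two connected components, {0, 3, 6, 7} and {1, 2, 4, 5}; each is 2-regular, so G = C_4 ⊔ C_4. Aut of a disjoint union of two copies of C_4 is the wreath product D_4 ≀ Z_2, of order 2·8² = 128. Under this action every vertex can be carried to every other, so G is vertex-transitive.

Yes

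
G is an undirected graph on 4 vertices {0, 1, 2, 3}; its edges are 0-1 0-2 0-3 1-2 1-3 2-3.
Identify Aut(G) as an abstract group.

the symmetric group on 4 letters

Every vertex has degree 3, so G is the complete graph K_4. Any permutation of the 4 vertices preserves K_4, so Aut(K_4) = S_4 of order 4! = 24.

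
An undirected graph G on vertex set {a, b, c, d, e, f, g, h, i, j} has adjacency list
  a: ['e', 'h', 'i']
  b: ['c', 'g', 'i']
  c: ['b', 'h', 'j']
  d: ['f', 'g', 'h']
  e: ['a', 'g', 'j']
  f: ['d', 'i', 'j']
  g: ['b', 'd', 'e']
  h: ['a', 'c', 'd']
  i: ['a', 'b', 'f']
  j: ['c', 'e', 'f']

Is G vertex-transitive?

G is 3-regular on 10 vertices with no triangles and no 4-cycles (girth 5): this is the Petersen graph. It is a classical fact that the Petersen graph has automorphism group S_5 (order 120), arising from its description as the Kneser graph K(5,2). Under this action every vertex can be carried to every other, so G is vertex-transitive.

Yes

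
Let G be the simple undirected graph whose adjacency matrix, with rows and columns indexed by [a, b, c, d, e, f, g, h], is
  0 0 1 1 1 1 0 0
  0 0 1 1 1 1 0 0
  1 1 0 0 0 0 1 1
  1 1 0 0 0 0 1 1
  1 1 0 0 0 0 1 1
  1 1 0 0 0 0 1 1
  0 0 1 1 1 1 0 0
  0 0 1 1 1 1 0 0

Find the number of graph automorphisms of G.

G is 4-regular and bipartite with parts {c, d, e, f} and {a, b, g, h} (each part is independent and every cross-pair is an edge), so G = K_{4,4}. Each part can be permuted independently (S_4 × S_4) and the two equal-size parts can also be swapped, giving (S_4 × S_4) ⋊ Z_2 of order 2·(4!)² = 1152.

1152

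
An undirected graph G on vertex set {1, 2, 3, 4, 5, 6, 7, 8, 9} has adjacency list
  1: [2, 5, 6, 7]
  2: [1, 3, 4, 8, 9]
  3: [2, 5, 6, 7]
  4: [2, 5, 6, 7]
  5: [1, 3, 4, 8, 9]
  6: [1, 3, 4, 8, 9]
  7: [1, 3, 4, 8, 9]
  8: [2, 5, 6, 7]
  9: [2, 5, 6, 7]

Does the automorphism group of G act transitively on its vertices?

Automorphisms preserve degree, but G has vertices of degree 4 and vertices of degree 5; no automorphism maps one to the other, so G is not vertex-transitive.

No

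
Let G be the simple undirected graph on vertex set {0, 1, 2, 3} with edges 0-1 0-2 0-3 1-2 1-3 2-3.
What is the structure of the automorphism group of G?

the symmetric group on 4 letters

All 4 vertices are pairwise adjacent: G = K_4. Any permutation of the 4 vertices preserves K_4, so Aut(K_4) = S_4 of order 4! = 24.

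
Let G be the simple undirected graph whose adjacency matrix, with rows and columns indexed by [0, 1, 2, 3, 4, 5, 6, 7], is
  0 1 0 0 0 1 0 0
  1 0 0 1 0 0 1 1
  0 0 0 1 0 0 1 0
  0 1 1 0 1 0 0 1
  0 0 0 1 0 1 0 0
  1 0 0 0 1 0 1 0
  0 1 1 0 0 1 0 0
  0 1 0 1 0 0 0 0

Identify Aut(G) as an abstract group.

{e}

The degree sequence is [2, 4, 2, 4, 2, 3, 3, 2]. Checking the degree-preserving permutations of the vertex set shows that none except the identity preserves every edge, so Aut(G) is trivial.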